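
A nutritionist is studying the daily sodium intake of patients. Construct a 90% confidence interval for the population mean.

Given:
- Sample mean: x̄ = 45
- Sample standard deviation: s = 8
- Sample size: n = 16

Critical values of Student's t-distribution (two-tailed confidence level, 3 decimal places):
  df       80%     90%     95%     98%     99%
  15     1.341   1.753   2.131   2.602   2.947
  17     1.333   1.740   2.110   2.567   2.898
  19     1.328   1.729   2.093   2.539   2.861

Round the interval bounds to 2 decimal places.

The population standard deviation σ is unknown (only the sample standard deviation s is given), so use a t-interval with df = n - 1 = 16 - 1 = 15.

For 90% confidence with df = 15, t* = 1.753 (from t-table)

Standard error: SE = s/√n = 8/√16 = 2.000000

Margin of error: E = t* × SE = 1.753 × 2.000000 = 3.5060

T-interval: x̄ ± E = 45 ± 3.5060 = (41.4940, 48.5060)

Rounded to 2 decimal places:

(41.49, 48.51)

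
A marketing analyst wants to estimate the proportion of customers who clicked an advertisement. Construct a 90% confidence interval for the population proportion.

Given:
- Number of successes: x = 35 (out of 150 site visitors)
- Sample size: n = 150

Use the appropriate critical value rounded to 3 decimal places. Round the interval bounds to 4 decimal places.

Sample proportion: p̂ = 35/150 = 0.233333

Check conditions for normal approximation:
  np̂ = 35 ≥ 10 ✓
  n(1-p̂) = 115 ≥ 10 ✓

The sample is large enough, so use a z-interval (normal approximation) for the proportion.

For 90% confidence, z* = 1.645 (from standard normal table)

Standard error: SE = √(p̂(1-p̂)/n) = √(0.233333×0.766667/150) = 0.03453393

Margin of error: E = z* × SE = 1.645 × 0.03453393 = 0.056808

Z-interval: p̂ ± E = 0.233333 ± 0.056808 = (0.176525, 0.290142)

Rounded to 4 decimal places:

(0.1765, 0.2901)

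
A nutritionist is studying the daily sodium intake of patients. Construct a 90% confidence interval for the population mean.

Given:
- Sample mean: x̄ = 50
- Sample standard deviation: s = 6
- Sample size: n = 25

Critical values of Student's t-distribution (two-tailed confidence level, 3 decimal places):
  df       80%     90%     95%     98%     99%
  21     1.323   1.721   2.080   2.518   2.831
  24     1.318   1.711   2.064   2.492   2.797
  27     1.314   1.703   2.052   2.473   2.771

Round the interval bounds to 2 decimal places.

The population standard deviation σ is unknown (only the sample standard deviation s is given), so use a t-interval with df = n - 1 = 25 - 1 = 24.

For 90% confidence with df = 24, t* = 1.711 (from t-table)

Standard error: SE = s/√n = 6/√25 = 1.200000

Margin of error: E = t* × SE = 1.711 × 1.200000 = 2.0532

T-interval: x̄ ± E = 50 ± 2.0532 = (47.9468, 52.0532)

Rounded to 2 decimal places:

(47.95, 52.05)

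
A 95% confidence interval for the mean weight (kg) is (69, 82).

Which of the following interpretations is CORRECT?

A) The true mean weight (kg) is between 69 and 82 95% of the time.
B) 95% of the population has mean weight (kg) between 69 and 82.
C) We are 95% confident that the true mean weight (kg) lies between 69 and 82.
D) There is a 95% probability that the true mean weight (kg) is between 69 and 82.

A confidence interval represents our confidence in the procedure, not a probability statement about the parameter.

Key concept: If we repeated this sampling process many times and computed a 95% CI each time, about 95% of those intervals would contain the true population parameter.

For this specific interval (69, 82):
- Midpoint (point estimate): 75.5
- Margin of error: 6.5

The correct interpretation is the one stating confidence that the true parameter lies in the interval — option C.

C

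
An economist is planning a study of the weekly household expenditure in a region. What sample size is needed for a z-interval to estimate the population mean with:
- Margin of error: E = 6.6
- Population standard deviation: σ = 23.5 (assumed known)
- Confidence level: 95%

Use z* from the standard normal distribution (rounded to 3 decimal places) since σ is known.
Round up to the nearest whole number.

Using z* since population σ is known (z-interval formula).

For 95% confidence, z* = 1.96 (from standard normal table)

Sample size formula for z-interval: n = (z*σ/E)²

n = (1.96 × 23.5 / 6.6)²
  = (6.978788)²
  = 48.7035

Round up to the nearest whole number: n = 49

49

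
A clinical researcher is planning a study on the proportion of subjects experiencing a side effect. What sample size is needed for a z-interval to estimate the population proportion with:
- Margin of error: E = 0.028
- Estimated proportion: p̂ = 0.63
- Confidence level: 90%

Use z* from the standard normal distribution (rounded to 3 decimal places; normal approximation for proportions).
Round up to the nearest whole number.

Using z* for proportion z-interval (normal approximation).

For 90% confidence, z* = 1.645 (from standard normal table)

Sample size formula for proportion z-interval: n = z*²p̂(1-p̂)/E²

n = 1.645² × 0.63 × 0.37 / 0.028²
  = 2.706025 × 0.2331 / 0.000784
  = 804.5592

Round up to the nearest whole number: n = 805

805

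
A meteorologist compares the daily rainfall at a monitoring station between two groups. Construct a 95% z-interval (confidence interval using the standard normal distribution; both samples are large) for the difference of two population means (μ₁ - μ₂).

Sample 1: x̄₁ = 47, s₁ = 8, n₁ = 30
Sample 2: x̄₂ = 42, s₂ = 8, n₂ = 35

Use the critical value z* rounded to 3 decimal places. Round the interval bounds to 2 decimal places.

Both samples are large (n₁ = 30 ≥ 30, n₂ = 35 ≥ 30), so a z-interval for the difference of means applies.

Point estimate: x̄₁ - x̄₂ = 47 - 42 = 5

Standard error: SE = √(s₁²/n₁ + s₂²/n₂)
= √(8²/30 + 8²/35)
= √(2.133333 + 1.828571)
= 1.990453

For 95% confidence, z* = 1.96 (from standard normal table)
Margin of error: E = z* × SE = 1.96 × 1.990453 = 3.9013

Z-interval: (x̄₁ - x̄₂) ± E = 5 ± 3.9013 = (1.0987, 8.9013)

Rounded to 2 decimal places:

(1.10, 8.90)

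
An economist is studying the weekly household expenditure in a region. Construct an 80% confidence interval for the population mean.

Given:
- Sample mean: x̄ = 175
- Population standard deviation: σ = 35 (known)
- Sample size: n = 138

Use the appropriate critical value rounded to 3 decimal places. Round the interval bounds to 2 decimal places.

The population standard deviation σ is known, so use a z-interval (standard normal critical value).

For 80% confidence, z* = 1.282 (from standard normal table)

Standard error: SE = σ/√n = 35/√138 = 2.979398

Margin of error: E = z* × SE = 1.282 × 2.979398 = 3.8196

Z-interval: x̄ ± E = 175 ± 3.8196 = (171.1804, 178.8196)

Rounded to 2 decimal places:

(171.18, 178.82)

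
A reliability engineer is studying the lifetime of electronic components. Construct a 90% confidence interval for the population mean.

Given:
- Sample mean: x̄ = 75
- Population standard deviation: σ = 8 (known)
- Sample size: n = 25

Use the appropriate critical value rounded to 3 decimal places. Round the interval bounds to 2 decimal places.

The population standard deviation σ is known, so use a z-interval (standard normal critical value).

For 90% confidence, z* = 1.645 (from standard normal table)

Standard error: SE = σ/√n = 8/√25 = 1.600000

Margin of error: E = z* × SE = 1.645 × 1.600000 = 2.6320

Z-interval: x̄ ± E = 75 ± 2.6320 = (72.3680, 77.6320)

Rounded to 2 decimal places:

(72.37, 77.63)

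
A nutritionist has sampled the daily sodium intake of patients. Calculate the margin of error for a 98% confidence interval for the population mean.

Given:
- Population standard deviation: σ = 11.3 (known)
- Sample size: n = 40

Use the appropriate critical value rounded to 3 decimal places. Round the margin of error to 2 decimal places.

The population standard deviation σ is known, so use the z-interval margin of error formula.

For 98% confidence, z* = 2.326 (from standard normal table)

Margin of error formula for z-interval: E = z* × σ/√n

E = 2.326 × 11.3/√40
  = 2.326 × 1.786687
  = 4.1558

Rounded to 2 decimal places:

4.16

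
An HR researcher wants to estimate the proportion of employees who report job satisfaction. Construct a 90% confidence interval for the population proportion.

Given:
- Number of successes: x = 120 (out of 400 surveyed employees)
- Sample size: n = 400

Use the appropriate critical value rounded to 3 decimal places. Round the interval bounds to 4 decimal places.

Sample proportion: p̂ = 120/400 = 0.300000

Check conditions for normal approximation:
  np̂ = 120 ≥ 10 ✓
  n(1-p̂) = 280 ≥ 10 ✓

The sample is large enough, so use a z-interval (normal approximation) for the proportion.

For 90% confidence, z* = 1.645 (from standard normal table)

Standard error: SE = √(p̂(1-p̂)/n) = √(0.300000×0.700000/400) = 0.02291288

Margin of error: E = z* × SE = 1.645 × 0.02291288 = 0.037692

Z-interval: p̂ ± E = 0.300000 ± 0.037692 = (0.262308, 0.337692)

Rounded to 4 decimal places:

(0.2623, 0.3377)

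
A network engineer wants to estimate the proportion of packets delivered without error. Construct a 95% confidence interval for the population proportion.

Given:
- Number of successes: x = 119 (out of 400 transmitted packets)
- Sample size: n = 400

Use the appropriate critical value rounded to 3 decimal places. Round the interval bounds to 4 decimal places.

Sample proportion: p̂ = 119/400 = 0.297500

Check conditions for normal approximation:
  np̂ = 119 ≥ 10 ✓
  n(1-p̂) = 281 ≥ 10 ✓

The sample is large enough, so use a z-interval (normal approximation) for the proportion.

For 95% confidence, z* = 1.96 (from standard normal table)

Standard error: SE = √(p̂(1-p̂)/n) = √(0.297500×0.702500/400) = 0.02285792

Margin of error: E = z* × SE = 1.96 × 0.02285792 = 0.044802

Z-interval: p̂ ± E = 0.297500 ± 0.044802 = (0.252698, 0.342302)

Rounded to 4 decimal places:

(0.2527, 0.3423)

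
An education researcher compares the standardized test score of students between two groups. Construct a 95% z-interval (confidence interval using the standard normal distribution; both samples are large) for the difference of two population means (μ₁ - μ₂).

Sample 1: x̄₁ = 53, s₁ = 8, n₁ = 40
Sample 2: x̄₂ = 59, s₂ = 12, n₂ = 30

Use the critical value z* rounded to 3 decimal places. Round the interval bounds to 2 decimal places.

Both samples are large (n₁ = 40 ≥ 30, n₂ = 30 ≥ 30), so a z-interval for the difference of means applies.

Point estimate: x̄₁ - x̄₂ = 53 - 59 = -6

Standard error: SE = √(s₁²/n₁ + s₂²/n₂)
= √(8²/40 + 12²/30)
= √(1.600000 + 4.800000)
= 2.529822

For 95% confidence, z* = 1.96 (from standard normal table)
Margin of error: E = z* × SE = 1.96 × 2.529822 = 4.9585

Z-interval: (x̄₁ - x̄₂) ± E = -6 ± 4.9585 = (-10.9585, -1.0415)

Rounded to 2 decimal places:

(-10.96, -1.04)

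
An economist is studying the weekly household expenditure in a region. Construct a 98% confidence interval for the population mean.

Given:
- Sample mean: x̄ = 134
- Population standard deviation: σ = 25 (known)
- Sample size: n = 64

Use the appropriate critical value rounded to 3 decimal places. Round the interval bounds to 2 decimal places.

The population standard deviation σ is known, so use a z-interval (standard normal critical value).

For 98% confidence, z* = 2.326 (from standard normal table)

Standard error: SE = σ/√n = 25/√64 = 3.125000

Margin of error: E = z* × SE = 2.326 × 3.125000 = 7.2687

Z-interval: x̄ ± E = 134 ± 7.2687 = (126.7313, 141.2688)

Rounded to 2 decimal places:

(126.73, 141.27)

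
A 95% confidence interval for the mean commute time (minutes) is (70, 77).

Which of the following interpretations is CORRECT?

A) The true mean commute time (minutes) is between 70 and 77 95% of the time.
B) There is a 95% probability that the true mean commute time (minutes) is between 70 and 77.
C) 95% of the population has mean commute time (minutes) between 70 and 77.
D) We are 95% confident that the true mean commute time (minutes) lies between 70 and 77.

A confidence interval represents our confidence in the procedure, not a probability statement about the parameter.

Key concept: If we repeated this sampling process many times and computed a 95% CI each time, about 95% of those intervals would contain the true population parameter.

For this specific interval (70, 77):
- Midpoint (point estimate): 73.5
- Margin of error: 3.5

The correct interpretation is the one stating confidence that the true parameter lies in the interval — option D.

D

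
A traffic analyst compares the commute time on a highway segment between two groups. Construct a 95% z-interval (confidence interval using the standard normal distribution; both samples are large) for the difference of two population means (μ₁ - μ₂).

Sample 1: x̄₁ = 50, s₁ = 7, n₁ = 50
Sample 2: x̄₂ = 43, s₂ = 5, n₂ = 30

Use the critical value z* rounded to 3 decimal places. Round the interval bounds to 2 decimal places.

Both samples are large (n₁ = 50 ≥ 30, n₂ = 30 ≥ 30), so a z-interval for the difference of means applies.

Point estimate: x̄₁ - x̄₂ = 50 - 43 = 7

Standard error: SE = √(s₁²/n₁ + s₂²/n₂)
= √(7²/50 + 5²/30)
= √(0.980000 + 0.833333)
= 1.346601

For 95% confidence, z* = 1.96 (from standard normal table)
Margin of error: E = z* × SE = 1.96 × 1.346601 = 2.6393

Z-interval: (x̄₁ - x̄₂) ± E = 7 ± 2.6393 = (4.3607, 9.6393)

Rounded to 2 decimal places:

(4.36, 9.64)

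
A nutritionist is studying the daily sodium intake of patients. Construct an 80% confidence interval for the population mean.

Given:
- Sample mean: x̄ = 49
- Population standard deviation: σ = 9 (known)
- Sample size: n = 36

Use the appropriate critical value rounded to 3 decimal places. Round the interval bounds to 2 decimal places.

The population standard deviation σ is known, so use a z-interval (standard normal critical value).

For 80% confidence, z* = 1.282 (from standard normal table)

Standard error: SE = σ/√n = 9/√36 = 1.500000

Margin of error: E = z* × SE = 1.282 × 1.500000 = 1.9230

Z-interval: x̄ ± E = 49 ± 1.9230 = (47.0770, 50.9230)

Rounded to 2 decimal places:

(47.08, 50.92)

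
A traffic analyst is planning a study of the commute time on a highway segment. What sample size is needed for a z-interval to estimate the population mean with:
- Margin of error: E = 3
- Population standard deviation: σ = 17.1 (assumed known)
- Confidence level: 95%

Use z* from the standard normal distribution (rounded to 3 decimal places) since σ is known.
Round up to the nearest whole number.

Using z* since population σ is known (z-interval formula).

For 95% confidence, z* = 1.96 (from standard normal table)

Sample size formula for z-interval: n = (z*σ/E)²

n = (1.96 × 17.1 / 3)²
  = (11.172000)²
  = 124.8136

Round up to the nearest whole number: n = 125

125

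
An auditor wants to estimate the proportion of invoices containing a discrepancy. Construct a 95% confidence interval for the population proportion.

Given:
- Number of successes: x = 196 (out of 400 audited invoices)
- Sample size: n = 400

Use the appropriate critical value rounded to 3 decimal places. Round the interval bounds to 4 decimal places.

Sample proportion: p̂ = 196/400 = 0.490000

Check conditions for normal approximation:
  np̂ = 196 ≥ 10 ✓
  n(1-p̂) = 204 ≥ 10 ✓

The sample is large enough, so use a z-interval (normal approximation) for the proportion.

For 95% confidence, z* = 1.96 (from standard normal table)

Standard error: SE = √(p̂(1-p̂)/n) = √(0.490000×0.510000/400) = 0.02499500

Margin of error: E = z* × SE = 1.96 × 0.02499500 = 0.048990

Z-interval: p̂ ± E = 0.490000 ± 0.048990 = (0.441010, 0.538990)

Rounded to 4 decimal places:

(0.4410, 0.5390)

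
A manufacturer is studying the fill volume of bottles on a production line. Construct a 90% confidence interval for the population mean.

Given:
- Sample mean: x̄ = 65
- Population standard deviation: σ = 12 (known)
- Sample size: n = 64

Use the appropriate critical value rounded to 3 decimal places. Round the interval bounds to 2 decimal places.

The population standard deviation σ is known, so use a z-interval (standard normal critical value).

For 90% confidence, z* = 1.645 (from standard normal table)

Standard error: SE = σ/√n = 12/√64 = 1.500000

Margin of error: E = z* × SE = 1.645 × 1.500000 = 2.4675

Z-interval: x̄ ± E = 65 ± 2.4675 = (62.5325, 67.4675)

Rounded to 2 decimal places:

(62.53, 67.47)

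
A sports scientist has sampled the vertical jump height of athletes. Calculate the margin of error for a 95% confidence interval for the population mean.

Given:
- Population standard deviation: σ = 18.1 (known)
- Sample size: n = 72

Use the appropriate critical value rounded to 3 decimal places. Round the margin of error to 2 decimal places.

The population standard deviation σ is known, so use the z-interval margin of error formula.

For 95% confidence, z* = 1.96 (from standard normal table)

Margin of error formula for z-interval: E = z* × σ/√n

E = 1.96 × 18.1/√72
  = 1.96 × 2.133105
  = 4.1809

Rounded to 2 decimal places:

4.18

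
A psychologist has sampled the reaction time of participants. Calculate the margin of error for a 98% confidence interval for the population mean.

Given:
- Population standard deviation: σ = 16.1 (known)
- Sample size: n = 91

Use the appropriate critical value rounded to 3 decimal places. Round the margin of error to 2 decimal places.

The population standard deviation σ is known, so use the z-interval margin of error formula.

For 98% confidence, z* = 2.326 (from standard normal table)

Margin of error formula for z-interval: E = z* × σ/√n

E = 2.326 × 16.1/√91
  = 2.326 × 1.687739
  = 3.9257

Rounded to 2 decimal places:

3.93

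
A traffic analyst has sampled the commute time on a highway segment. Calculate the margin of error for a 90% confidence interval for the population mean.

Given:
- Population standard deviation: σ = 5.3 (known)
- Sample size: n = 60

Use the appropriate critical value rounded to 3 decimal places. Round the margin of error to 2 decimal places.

The population standard deviation σ is known, so use the z-interval margin of error formula.

For 90% confidence, z* = 1.645 (from standard normal table)

Margin of error formula for z-interval: E = z* × σ/√n

E = 1.645 × 5.3/√60
  = 1.645 × 0.684227
  = 1.1256

Rounded to 2 decimal places:

1.13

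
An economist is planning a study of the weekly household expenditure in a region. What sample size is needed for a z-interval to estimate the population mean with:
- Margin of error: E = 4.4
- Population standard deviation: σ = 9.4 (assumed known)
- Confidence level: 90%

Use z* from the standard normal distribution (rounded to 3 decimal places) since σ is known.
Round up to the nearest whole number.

Using z* since population σ is known (z-interval formula).

For 90% confidence, z* = 1.645 (from standard normal table)

Sample size formula for z-interval: n = (z*σ/E)²

n = (1.645 × 9.4 / 4.4)²
  = (3.514318)²
  = 12.3504

Round up to the nearest whole number: n = 13

13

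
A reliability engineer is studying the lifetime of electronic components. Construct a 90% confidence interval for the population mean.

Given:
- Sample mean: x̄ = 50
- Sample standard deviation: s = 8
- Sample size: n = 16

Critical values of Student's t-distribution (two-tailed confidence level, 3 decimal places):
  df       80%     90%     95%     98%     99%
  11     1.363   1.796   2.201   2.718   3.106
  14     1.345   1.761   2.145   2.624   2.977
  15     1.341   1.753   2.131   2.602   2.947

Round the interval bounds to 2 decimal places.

The population standard deviation σ is unknown (only the sample standard deviation s is given), so use a t-interval with df = n - 1 = 16 - 1 = 15.

For 90% confidence with df = 15, t* = 1.753 (from t-table)

Standard error: SE = s/√n = 8/√16 = 2.000000

Margin of error: E = t* × SE = 1.753 × 2.000000 = 3.5060

T-interval: x̄ ± E = 50 ± 3.5060 = (46.4940, 53.5060)

Rounded to 2 decimal places:

(46.49, 53.51)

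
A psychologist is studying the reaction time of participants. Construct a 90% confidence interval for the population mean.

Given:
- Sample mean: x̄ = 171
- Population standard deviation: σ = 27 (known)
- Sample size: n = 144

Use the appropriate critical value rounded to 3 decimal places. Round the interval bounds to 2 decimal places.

The population standard deviation σ is known, so use a z-interval (standard normal critical value).

For 90% confidence, z* = 1.645 (from standard normal table)

Standard error: SE = σ/√n = 27/√144 = 2.250000

Margin of error: E = z* × SE = 1.645 × 2.250000 = 3.7012

Z-interval: x̄ ± E = 171 ± 3.7012 = (167.2988, 174.7012)

Rounded to 2 decimal places:

(167.30, 174.70)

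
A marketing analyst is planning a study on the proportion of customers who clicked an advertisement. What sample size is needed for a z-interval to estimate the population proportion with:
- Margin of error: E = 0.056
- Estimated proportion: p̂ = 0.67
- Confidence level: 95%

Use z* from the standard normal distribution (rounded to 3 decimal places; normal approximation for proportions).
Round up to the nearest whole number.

Using z* for proportion z-interval (normal approximation).

For 95% confidence, z* = 1.96 (from standard normal table)

Sample size formula for proportion z-interval: n = z*²p̂(1-p̂)/E²

n = 1.96² × 0.67 × 0.33 / 0.056²
  = 3.8416 × 0.2211 / 0.003136
  = 270.8475

Round up to the nearest whole number: n = 271

271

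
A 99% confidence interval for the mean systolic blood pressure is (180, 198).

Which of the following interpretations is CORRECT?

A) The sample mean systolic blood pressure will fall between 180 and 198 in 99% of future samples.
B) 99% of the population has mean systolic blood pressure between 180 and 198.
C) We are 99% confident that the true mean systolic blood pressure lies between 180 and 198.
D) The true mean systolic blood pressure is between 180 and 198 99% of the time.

A confidence interval represents our confidence in the procedure, not a probability statement about the parameter.

Key concept: If we repeated this sampling process many times and computed a 99% CI each time, about 99% of those intervals would contain the true population parameter.

For this specific interval (180, 198):
- Midpoint (point estimate): 189
- Margin of error: 9

The correct interpretation is the one stating confidence that the true parameter lies in the interval — option C.

C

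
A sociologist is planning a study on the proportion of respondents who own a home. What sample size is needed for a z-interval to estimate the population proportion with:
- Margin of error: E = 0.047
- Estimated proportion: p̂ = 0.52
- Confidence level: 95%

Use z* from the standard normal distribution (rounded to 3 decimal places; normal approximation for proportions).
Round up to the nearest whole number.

Using z* for proportion z-interval (normal approximation).

For 95% confidence, z* = 1.96 (from standard normal table)

Sample size formula for proportion z-interval: n = z*²p̂(1-p̂)/E²

n = 1.96² × 0.52 × 0.48 / 0.047²
  = 3.8416 × 0.2496 / 0.002209
  = 434.0712

Round up to the nearest whole number: n = 435

435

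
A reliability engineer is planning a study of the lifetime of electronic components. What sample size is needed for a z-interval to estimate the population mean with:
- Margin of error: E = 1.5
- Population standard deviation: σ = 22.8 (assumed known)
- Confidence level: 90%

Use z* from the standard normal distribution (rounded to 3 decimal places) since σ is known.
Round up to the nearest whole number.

Using z* since population σ is known (z-interval formula).

For 90% confidence, z* = 1.645 (from standard normal table)

Sample size formula for z-interval: n = (z*σ/E)²

n = (1.645 × 22.8 / 1.5)²
  = (25.004000)²
  = 625.2000

Round up to the nearest whole number: n = 626

626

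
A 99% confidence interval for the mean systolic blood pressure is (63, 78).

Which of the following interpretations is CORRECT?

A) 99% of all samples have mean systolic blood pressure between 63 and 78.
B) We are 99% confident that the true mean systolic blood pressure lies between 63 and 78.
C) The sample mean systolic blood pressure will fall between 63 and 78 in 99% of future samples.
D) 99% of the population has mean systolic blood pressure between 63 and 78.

A confidence interval represents our confidence in the procedure, not a probability statement about the parameter.

Key concept: If we repeated this sampling process many times and computed a 99% CI each time, about 99% of those intervals would contain the true population parameter.

For this specific interval (63, 78):
- Midpoint (point estimate): 70.5
- Margin of error: 7.5

The correct interpretation is the one stating confidence that the true parameter lies in the interval — option B.

B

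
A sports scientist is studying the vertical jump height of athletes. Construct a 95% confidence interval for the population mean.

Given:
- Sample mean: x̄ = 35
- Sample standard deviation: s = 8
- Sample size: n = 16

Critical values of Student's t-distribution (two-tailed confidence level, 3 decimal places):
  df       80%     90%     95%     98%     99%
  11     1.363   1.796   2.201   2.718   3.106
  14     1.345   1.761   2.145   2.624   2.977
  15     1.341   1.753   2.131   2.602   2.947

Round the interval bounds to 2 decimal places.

The population standard deviation σ is unknown (only the sample standard deviation s is given), so use a t-interval with df = n - 1 = 16 - 1 = 15.

For 95% confidence with df = 15, t* = 2.131 (from t-table)

Standard error: SE = s/√n = 8/√16 = 2.000000

Margin of error: E = t* × SE = 2.131 × 2.000000 = 4.2620

T-interval: x̄ ± E = 35 ± 4.2620 = (30.7380, 39.2620)

Rounded to 2 decimal places:

(30.74, 39.26)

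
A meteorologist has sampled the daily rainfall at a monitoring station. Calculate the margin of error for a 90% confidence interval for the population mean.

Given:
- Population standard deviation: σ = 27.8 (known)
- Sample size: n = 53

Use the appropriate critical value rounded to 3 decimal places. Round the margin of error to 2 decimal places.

The population standard deviation σ is known, so use the z-interval margin of error formula.

For 90% confidence, z* = 1.645 (from standard normal table)

Margin of error formula for z-interval: E = z* × σ/√n

E = 1.645 × 27.8/√53
  = 1.645 × 3.818624
  = 6.2816

Rounded to 2 decimal places:

6.28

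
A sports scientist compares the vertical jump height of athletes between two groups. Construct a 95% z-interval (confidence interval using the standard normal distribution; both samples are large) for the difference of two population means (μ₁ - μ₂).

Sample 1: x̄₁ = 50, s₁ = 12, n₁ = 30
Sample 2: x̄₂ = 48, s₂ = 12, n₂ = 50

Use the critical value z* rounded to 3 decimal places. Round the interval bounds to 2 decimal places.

Both samples are large (n₁ = 30 ≥ 30, n₂ = 50 ≥ 30), so a z-interval for the difference of means applies.

Point estimate: x̄₁ - x̄₂ = 50 - 48 = 2

Standard error: SE = √(s₁²/n₁ + s₂²/n₂)
= √(12²/30 + 12²/50)
= √(4.800000 + 2.880000)
= 2.771281

For 95% confidence, z* = 1.96 (from standard normal table)
Margin of error: E = z* × SE = 1.96 × 2.771281 = 5.4317

Z-interval: (x̄₁ - x̄₂) ± E = 2 ± 5.4317 = (-3.4317, 7.4317)

Rounded to 2 decimal places:

(-3.43, 7.43)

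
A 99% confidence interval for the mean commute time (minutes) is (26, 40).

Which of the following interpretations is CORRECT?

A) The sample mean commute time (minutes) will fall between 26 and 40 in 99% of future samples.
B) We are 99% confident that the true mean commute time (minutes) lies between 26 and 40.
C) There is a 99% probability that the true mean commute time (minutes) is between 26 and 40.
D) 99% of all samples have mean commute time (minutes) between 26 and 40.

A confidence interval represents our confidence in the procedure, not a probability statement about the parameter.

Key concept: If we repeated this sampling process many times and computed a 99% CI each time, about 99% of those intervals would contain the true population parameter.

For this specific interval (26, 40):
- Midpoint (point estimate): 33
- Margin of error: 7

The correct interpretation is the one stating confidence that the true parameter lies in the interval — option B.

B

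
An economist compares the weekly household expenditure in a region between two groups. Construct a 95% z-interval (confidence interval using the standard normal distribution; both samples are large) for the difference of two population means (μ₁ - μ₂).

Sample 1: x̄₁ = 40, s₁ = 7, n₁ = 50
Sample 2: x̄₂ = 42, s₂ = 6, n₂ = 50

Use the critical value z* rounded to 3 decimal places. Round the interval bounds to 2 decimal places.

Both samples are large (n₁ = 50 ≥ 30, n₂ = 50 ≥ 30), so a z-interval for the difference of means applies.

Point estimate: x̄₁ - x̄₂ = 40 - 42 = -2

Standard error: SE = √(s₁²/n₁ + s₂²/n₂)
= √(7²/50 + 6²/50)
= √(0.980000 + 0.720000)
= 1.303840

For 95% confidence, z* = 1.96 (from standard normal table)
Margin of error: E = z* × SE = 1.96 × 1.303840 = 2.5555

Z-interval: (x̄₁ - x̄₂) ± E = -2 ± 2.5555 = (-4.5555, 0.5555)

Rounded to 2 decimal places:

(-4.56, 0.56)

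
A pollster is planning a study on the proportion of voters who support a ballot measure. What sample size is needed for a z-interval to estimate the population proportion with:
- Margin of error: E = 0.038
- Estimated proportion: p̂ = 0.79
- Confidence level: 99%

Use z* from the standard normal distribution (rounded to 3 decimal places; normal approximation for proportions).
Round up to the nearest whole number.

Using z* for proportion z-interval (normal approximation).

For 99% confidence, z* = 2.576 (from standard normal table)

Sample size formula for proportion z-interval: n = z*²p̂(1-p̂)/E²

n = 2.576² × 0.79 × 0.21 / 0.038²
  = 6.635776 × 0.1659 / 0.001444
  = 762.3790

Round up to the nearest whole number: n = 763

763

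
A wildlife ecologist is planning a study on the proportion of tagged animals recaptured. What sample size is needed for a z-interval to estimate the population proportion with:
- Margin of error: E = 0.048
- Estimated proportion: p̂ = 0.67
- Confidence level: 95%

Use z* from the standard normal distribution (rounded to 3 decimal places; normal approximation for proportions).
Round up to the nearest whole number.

Using z* for proportion z-interval (normal approximation).

For 95% confidence, z* = 1.96 (from standard normal table)

Sample size formula for proportion z-interval: n = z*²p̂(1-p̂)/E²

n = 1.96² × 0.67 × 0.33 / 0.048²
  = 3.8416 × 0.2211 / 0.002304
  = 368.6535

Round up to the nearest whole number: n = 369

369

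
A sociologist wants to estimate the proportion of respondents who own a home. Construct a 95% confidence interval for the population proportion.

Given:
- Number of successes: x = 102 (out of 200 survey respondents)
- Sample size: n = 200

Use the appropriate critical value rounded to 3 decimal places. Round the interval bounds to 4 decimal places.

Sample proportion: p̂ = 102/200 = 0.510000

Check conditions for normal approximation:
  np̂ = 102 ≥ 10 ✓
  n(1-p̂) = 98 ≥ 10 ✓

The sample is large enough, so use a z-interval (normal approximation) for the proportion.

For 95% confidence, z* = 1.96 (from standard normal table)

Standard error: SE = √(p̂(1-p̂)/n) = √(0.510000×0.490000/200) = 0.03534827

Margin of error: E = z* × SE = 1.96 × 0.03534827 = 0.069283

Z-interval: p̂ ± E = 0.510000 ± 0.069283 = (0.440717, 0.579283)

Rounded to 4 decimal places:

(0.4407, 0.5793)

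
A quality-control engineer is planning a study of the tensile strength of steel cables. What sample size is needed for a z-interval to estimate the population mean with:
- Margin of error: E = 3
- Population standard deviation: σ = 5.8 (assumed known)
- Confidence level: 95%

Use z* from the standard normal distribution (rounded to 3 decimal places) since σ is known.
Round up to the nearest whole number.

Using z* since population σ is known (z-interval formula).

For 95% confidence, z* = 1.96 (from standard normal table)

Sample size formula for z-interval: n = (z*σ/E)²

n = (1.96 × 5.8 / 3)²
  = (3.789333)²
  = 14.3590

Round up to the nearest whole number: n = 15

15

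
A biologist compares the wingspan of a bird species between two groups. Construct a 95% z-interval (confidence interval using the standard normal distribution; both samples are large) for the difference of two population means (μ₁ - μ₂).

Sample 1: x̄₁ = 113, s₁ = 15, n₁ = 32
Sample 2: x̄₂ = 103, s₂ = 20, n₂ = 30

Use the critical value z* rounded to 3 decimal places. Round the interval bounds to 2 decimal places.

Both samples are large (n₁ = 32 ≥ 30, n₂ = 30 ≥ 30), so a z-interval for the difference of means applies.

Point estimate: x̄₁ - x̄₂ = 113 - 103 = 10

Standard error: SE = √(s₁²/n₁ + s₂²/n₂)
= √(15²/32 + 20²/30)
= √(7.031250 + 13.333333)
= 4.512714

For 95% confidence, z* = 1.96 (from standard normal table)
Margin of error: E = z* × SE = 1.96 × 4.512714 = 8.8449

Z-interval: (x̄₁ - x̄₂) ± E = 10 ± 8.8449 = (1.1551, 18.8449)

Rounded to 2 decimal places:

(1.16, 18.84)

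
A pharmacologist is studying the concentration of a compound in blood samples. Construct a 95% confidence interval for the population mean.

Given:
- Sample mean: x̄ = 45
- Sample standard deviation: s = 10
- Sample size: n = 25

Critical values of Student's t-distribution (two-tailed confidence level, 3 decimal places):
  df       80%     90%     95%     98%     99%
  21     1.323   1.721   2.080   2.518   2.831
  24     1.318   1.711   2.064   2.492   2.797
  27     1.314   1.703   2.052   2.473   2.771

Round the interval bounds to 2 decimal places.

The population standard deviation σ is unknown (only the sample standard deviation s is given), so use a t-interval with df = n - 1 = 25 - 1 = 24.

For 95% confidence with df = 24, t* = 2.064 (from t-table)

Standard error: SE = s/√n = 10/√25 = 2.000000

Margin of error: E = t* × SE = 2.064 × 2.000000 = 4.1280

T-interval: x̄ ± E = 45 ± 4.1280 = (40.8720, 49.1280)

Rounded to 2 decimal places:

(40.87, 49.13)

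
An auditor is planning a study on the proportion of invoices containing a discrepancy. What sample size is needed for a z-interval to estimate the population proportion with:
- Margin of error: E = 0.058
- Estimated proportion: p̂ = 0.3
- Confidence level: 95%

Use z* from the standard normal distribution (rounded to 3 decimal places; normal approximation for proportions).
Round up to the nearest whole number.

Using z* for proportion z-interval (normal approximation).

For 95% confidence, z* = 1.96 (from standard normal table)

Sample size formula for proportion z-interval: n = z*²p̂(1-p̂)/E²

n = 1.96² × 0.3 × 0.7 / 0.058²
  = 3.8416 × 0.21 / 0.003364
  = 239.8145

Round up to the nearest whole number: n = 240

240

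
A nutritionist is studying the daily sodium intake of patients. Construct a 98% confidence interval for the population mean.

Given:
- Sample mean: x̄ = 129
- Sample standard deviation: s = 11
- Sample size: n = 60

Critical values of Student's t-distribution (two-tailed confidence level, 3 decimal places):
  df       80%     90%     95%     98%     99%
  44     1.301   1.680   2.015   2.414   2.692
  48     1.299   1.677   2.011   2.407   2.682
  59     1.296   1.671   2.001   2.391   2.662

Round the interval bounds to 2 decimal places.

The population standard deviation σ is unknown (only the sample standard deviation s is given), so use a t-interval with df = n - 1 = 60 - 1 = 59.

For 98% confidence with df = 59, t* = 2.391 (from t-table)

Standard error: SE = s/√n = 11/√60 = 1.420094

Margin of error: E = t* × SE = 2.391 × 1.420094 = 3.3954

T-interval: x̄ ± E = 129 ± 3.3954 = (125.6046, 132.3954)

Rounded to 2 decimal places:

(125.60, 132.40)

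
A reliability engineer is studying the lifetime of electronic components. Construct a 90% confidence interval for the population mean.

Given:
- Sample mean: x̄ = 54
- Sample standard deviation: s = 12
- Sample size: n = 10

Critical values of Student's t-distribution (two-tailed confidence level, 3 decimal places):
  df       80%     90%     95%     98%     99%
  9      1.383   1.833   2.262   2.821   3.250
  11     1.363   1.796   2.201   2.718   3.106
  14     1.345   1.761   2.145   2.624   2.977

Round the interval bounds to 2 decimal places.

The population standard deviation σ is unknown (only the sample standard deviation s is given), so use a t-interval with df = n - 1 = 10 - 1 = 9.

For 90% confidence with df = 9, t* = 1.833 (from t-table)

Standard error: SE = s/√n = 12/√10 = 3.794733

Margin of error: E = t* × SE = 1.833 × 3.794733 = 6.9557

T-interval: x̄ ± E = 54 ± 6.9557 = (47.0443, 60.9557)

Rounded to 2 decimal places:

(47.04, 60.96)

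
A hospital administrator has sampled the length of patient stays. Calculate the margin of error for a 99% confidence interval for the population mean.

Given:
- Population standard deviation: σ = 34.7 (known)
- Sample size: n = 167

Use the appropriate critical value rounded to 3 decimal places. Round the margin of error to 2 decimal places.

The population standard deviation σ is known, so use the z-interval margin of error formula.

For 99% confidence, z* = 2.576 (from standard normal table)

Margin of error formula for z-interval: E = z* × σ/√n

E = 2.576 × 34.7/√167
  = 2.576 × 2.685167
  = 6.9170

Rounded to 2 decimal places:

6.92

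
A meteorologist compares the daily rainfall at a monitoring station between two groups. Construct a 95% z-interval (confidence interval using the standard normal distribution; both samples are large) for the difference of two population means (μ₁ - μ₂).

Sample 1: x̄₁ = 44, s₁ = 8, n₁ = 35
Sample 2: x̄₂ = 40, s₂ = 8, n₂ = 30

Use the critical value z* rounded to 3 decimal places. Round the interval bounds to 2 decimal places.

Both samples are large (n₁ = 35 ≥ 30, n₂ = 30 ≥ 30), so a z-interval for the difference of means applies.

Point estimate: x̄₁ - x̄₂ = 44 - 40 = 4

Standard error: SE = √(s₁²/n₁ + s₂²/n₂)
= √(8²/35 + 8²/30)
= √(1.828571 + 2.133333)
= 1.990453

For 95% confidence, z* = 1.96 (from standard normal table)
Margin of error: E = z* × SE = 1.96 × 1.990453 = 3.9013

Z-interval: (x̄₁ - x̄₂) ± E = 4 ± 3.9013 = (0.0987, 7.9013)

Rounded to 2 decimal places:

(0.10, 7.90)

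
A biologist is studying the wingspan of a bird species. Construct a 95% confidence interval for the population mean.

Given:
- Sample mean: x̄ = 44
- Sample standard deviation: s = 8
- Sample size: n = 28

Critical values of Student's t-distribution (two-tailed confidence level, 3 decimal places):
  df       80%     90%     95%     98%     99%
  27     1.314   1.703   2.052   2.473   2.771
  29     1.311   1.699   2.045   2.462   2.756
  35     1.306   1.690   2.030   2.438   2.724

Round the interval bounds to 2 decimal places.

The population standard deviation σ is unknown (only the sample standard deviation s is given), so use a t-interval with df = n - 1 = 28 - 1 = 27.

For 95% confidence with df = 27, t* = 2.052 (from t-table)

Standard error: SE = s/√n = 8/√28 = 1.511858

Margin of error: E = t* × SE = 2.052 × 1.511858 = 3.1023

T-interval: x̄ ± E = 44 ± 3.1023 = (40.8977, 47.1023)

Rounded to 2 decimal places:

(40.90, 47.10)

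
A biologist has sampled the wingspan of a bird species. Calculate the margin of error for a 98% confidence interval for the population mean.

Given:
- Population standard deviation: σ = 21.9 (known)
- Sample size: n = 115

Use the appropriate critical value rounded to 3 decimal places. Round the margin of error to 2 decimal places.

The population standard deviation σ is known, so use the z-interval margin of error formula.

For 98% confidence, z* = 2.326 (from standard normal table)

Margin of error formula for z-interval: E = z* × σ/√n

E = 2.326 × 21.9/√115
  = 2.326 × 2.042186
  = 4.7501

Rounded to 2 decimal places:

4.75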